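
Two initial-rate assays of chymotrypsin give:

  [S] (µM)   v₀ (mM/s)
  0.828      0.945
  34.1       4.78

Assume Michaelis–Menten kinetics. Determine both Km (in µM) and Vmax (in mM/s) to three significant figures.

From v = Vmax[S]/(Km+[S]), each point gives Vmax = v(Km+[S])/[S].
Equating: 0.945(Km+0.828)/0.828 = 4.78(Km+34.1)/34.1.
1.141·Km + 0.945 = 0.1402·Km + 4.78, so (1.141 − 0.1402)·Km = 4.78 − 0.945.
Km = 3.835/1.001 = 3.83 µM; then Vmax = 0.945(3.83+0.828)/0.828 = 5.32 mM/s.

Km = 3.83 µM; Vmax = 5.32 mM/s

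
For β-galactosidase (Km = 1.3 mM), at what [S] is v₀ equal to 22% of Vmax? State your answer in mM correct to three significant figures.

0.367 mM

v/Vmax = [S]/(Km+[S]) = 0.22, so [S] = Km·0.22/(1 − 0.22) = 1.3 × 0.2821.
[S] = 0.367 mM.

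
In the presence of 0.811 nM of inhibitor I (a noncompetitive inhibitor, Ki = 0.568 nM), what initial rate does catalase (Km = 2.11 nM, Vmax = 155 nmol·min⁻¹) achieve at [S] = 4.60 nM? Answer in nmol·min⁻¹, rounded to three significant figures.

43.8 nmol·min⁻¹

α = 1 + [I]/Ki = 1 + 0.811/0.568 = 2.428.
For a noncompetitive inhibitor, Vmax is reduced to Vmax/α while Km is unchanged: Km,app = 2.11 nM, Vmax,app = 63.8 nmol·min⁻¹.
v = Vmax,app·[S]/(Km,app + [S]) = 63.8 × 4.60/(2.11 + 4.60) = 43.8 nmol·min⁻¹.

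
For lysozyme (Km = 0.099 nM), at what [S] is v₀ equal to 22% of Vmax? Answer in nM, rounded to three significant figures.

v/Vmax = [S]/(Km+[S]) = 0.22, so [S] = Km·0.22/(1 − 0.22) = 0.099 × 0.2821.
[S] = 0.0279 nM.

0.0279 nM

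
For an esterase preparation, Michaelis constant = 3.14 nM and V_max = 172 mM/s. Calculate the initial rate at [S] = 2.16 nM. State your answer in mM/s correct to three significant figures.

[S]/(Km+[S]) = 2.16/5.300 = 0.4075, the fractional saturation.
v = 0.4075 × Vmax = 0.4075 × 172 = 70.1 mM/s.

70.1 mM/s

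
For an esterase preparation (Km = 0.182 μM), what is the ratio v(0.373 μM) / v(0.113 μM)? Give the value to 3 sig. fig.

Since Vmax cancels, v₂/v₁ = [S]₂(Km+[S]₁) / [S]₁(Km+[S]₂).
= 0.373×(0.182+0.113) / (0.113×(0.182+0.373)) = 0.1100/0.06271 = 1.75.

1.75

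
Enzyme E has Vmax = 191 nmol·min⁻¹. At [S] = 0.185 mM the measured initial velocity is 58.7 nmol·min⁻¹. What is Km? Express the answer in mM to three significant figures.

From v = Vmax[S]/(Km+[S]), Km = [S](Vmax − v)/v.
Km = 0.185 × (191 − 58.7) / 58.7 = 24.48/58.7 = 0.417 mM.

0.417 mM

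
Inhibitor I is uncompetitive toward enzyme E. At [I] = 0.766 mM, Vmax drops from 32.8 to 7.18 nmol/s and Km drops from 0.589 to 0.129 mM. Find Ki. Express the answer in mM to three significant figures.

0.215 mM

Uncompetitive: Vmax,app = Vmax/α (and Km,app = Km/α) with α = 1 + [I]/Ki.
α = Vmax/Vmax,app = 32.8/7.18 = 4.568.
Since α = 1 + [I]/Ki, [I]/Ki = 4.568 − 1 = 3.568 and Ki = 0.766/3.568 = 0.215 mM.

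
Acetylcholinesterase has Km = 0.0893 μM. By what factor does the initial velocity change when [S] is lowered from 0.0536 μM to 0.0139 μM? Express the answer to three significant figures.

0.359

Since Vmax cancels, v₂/v₁ = [S]₂(Km+[S]₁) / [S]₁(Km+[S]₂).
= 0.0139×(0.0893+0.0536) / (0.0536×(0.0893+0.0139)) = 0.001986/0.005532 = 0.359.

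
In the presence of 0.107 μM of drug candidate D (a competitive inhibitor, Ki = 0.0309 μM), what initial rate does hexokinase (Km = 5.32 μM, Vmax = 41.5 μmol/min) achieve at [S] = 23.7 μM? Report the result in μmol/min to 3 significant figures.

α = 1 + [I]/Ki = 1 + 0.107/0.0309 = 4.463.
For a competitive inhibitor, Vmax is unchanged and the apparent Km becomes α·Km: Km,app = 23.7 μM, Vmax,app = 41.5 μmol/min.
v = Vmax,app·[S]/(Km,app + [S]) = 41.5 × 23.7/(23.7 + 23.7) = 20.7 μmol/min.

20.7 μmol/min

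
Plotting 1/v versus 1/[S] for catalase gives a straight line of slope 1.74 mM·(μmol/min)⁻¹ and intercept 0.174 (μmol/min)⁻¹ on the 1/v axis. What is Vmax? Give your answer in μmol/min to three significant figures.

The y-intercept of a Lineweaver–Burk plot equals 1/Vmax, so Vmax = 1/0.174 = 5.75 μmol/min.

5.75 μmol/min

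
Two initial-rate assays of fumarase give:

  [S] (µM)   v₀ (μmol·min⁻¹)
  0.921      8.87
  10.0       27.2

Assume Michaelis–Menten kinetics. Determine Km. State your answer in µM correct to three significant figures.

In reciprocal form, 1/v = (Km/Vmax)·(1/[S]) + 1/Vmax. The two points give (1/[S], 1/v) = (1.086, 0.1127) and (0.1000, 0.03676).
Slope = (0.1127 − 0.03676)/(1.086 − 0.1000) = 0.07707; intercept = 0.1127 − 0.07707×1.086 = 0.02906.
Vmax = 1/intercept = 34.4 μmol·min⁻¹; Km = slope × Vmax = 0.07707 × 34.4 = 2.65 µM.

2.65 µM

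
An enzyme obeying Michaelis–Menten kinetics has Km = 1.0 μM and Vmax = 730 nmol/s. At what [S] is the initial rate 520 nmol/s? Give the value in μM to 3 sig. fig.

The required fractional saturation is v/Vmax = 520/730 = 0.7123.
Then [S]/(Km+[S]) = 0.7123 ⇒ [S] = 1.0 × 0.7123/(1 − 0.7123) = 2.48 μM.

2.48 μM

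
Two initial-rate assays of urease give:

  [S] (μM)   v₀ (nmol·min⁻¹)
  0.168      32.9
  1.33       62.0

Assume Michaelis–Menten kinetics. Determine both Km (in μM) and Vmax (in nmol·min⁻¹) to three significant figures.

From v = Vmax[S]/(Km+[S]), each point gives Vmax = v(Km+[S])/[S].
Equating: 32.9(Km+0.168)/0.168 = 62.0(Km+1.33)/1.33.
195.8·Km + 32.9 = 46.62·Km + 62.0, so (195.8 − 46.62)·Km = 62.0 − 32.9.
Km = 29.10/149.2 = 0.195 μM; then Vmax = 32.9(0.195+0.168)/0.168 = 71.1 nmol·min⁻¹.

Km = 0.195 μM; Vmax = 71.1 nmol·min⁻¹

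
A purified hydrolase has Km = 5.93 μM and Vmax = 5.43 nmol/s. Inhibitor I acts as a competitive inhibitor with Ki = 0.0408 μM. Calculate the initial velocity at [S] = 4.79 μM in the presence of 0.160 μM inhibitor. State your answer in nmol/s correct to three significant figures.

With α = 1 + [I]/Ki = 1 + 0.160/0.0408 = 4.922, the competitive rate law is v = Vmax[S] / (αKm + [S]).
v = 5.43×4.79 / (4.922×5.93 + 4.79) = 26.01/33.97 = 0.766 nmol/s.

0.766 nmol/s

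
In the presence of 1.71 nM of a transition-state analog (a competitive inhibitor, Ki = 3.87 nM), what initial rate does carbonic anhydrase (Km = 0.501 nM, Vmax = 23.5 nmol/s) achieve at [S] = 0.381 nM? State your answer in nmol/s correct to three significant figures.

With α = 1 + [I]/Ki = 1 + 1.71/3.87 = 1.442, the competitive rate law is v = Vmax[S] / (αKm + [S]).
v = 23.5×0.381 / (1.442×0.501 + 0.381) = 8.954/1.103 = 8.11 nmol/s.

8.11 nmol/s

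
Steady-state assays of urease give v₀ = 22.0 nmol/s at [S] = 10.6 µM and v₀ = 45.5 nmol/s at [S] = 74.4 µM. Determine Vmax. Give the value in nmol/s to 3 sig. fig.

55.3 nmol/s

In reciprocal form, 1/v = (Km/Vmax)·(1/[S]) + 1/Vmax. The two points give (1/[S], 1/v) = (0.09434, 0.04545) and (0.01344, 0.02198).
Slope = (0.04545 − 0.02198)/(0.09434 − 0.01344) = 0.2902; intercept = 0.04545 − 0.2902×0.09434 = 0.01808.
Vmax = 1/intercept = 55.3 nmol/s; Km = slope × Vmax = 0.2902 × 55.3 = 16.1 µM.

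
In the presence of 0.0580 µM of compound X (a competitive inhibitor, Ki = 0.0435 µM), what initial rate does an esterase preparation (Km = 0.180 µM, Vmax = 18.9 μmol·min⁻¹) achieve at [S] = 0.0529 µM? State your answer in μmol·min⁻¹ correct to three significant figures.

With α = 1 + [I]/Ki = 1 + 0.0580/0.0435 = 2.333, the competitive rate law is v = Vmax[S] / (αKm + [S]).
v = 18.9×0.0529 / (2.333×0.180 + 0.0529) = 0.9998/0.4729 = 2.11 μmol·min⁻¹.

2.11 μmol·min⁻¹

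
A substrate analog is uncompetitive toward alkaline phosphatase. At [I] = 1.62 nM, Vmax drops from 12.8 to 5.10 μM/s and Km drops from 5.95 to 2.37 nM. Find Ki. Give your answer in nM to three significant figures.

1.07 nM

Uncompetitive: Vmax,app = Vmax/α (and Km,app = Km/α) with α = 1 + [I]/Ki.
α = Vmax/Vmax,app = 12.8/5.10 = 2.510.
Ki = [I]/(α − 1) = 1.62/1.510 = 1.07 nM.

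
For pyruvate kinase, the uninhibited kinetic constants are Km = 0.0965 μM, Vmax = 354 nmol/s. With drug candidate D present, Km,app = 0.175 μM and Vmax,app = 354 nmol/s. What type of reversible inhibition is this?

Km increases (0.0965 → 0.175 μM) while Vmax is unchanged — the hallmark of competitive inhibition.

competitive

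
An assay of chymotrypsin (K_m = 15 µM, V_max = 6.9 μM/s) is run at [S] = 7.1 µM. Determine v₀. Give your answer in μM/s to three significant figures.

[S]/(Km+[S]) = 7.1/22.10 = 0.3213, the fractional saturation.
v = 0.3213 × Vmax = 0.3213 × 6.9 = 2.22 μM/s.

2.22 μM/s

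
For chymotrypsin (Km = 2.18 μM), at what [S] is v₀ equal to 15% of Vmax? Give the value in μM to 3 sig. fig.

v/Vmax = [S]/(Km+[S]) = 0.15, so [S] = Km·0.15/(1 − 0.15) = 2.18 × 0.1765.
[S] = 0.385 μM.

0.385 μM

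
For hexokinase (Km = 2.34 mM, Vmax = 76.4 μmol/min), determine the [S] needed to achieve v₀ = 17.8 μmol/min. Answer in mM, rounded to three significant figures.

0.711 mM

The required fractional saturation is v/Vmax = 17.8/76.4 = 0.2330.
Then [S]/(Km+[S]) = 0.2330 ⇒ [S] = 2.34 × 0.2330/(1 − 0.2330) = 0.711 mM.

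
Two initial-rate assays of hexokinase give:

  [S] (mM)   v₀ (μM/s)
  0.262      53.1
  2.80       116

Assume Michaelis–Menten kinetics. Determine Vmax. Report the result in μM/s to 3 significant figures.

132 μM/s

In reciprocal form, 1/v = (Km/Vmax)·(1/[S]) + 1/Vmax. The two points give (1/[S], 1/v) = (3.817, 0.01883) and (0.3571, 0.008621).
Slope = (0.01883 − 0.008621)/(3.817 − 0.3571) = 0.002952; intercept = 0.01883 − 0.002952×3.817 = 0.007567.
Vmax = 1/intercept = 132 μM/s; Km = slope × Vmax = 0.002952 × 132 = 0.390 mM.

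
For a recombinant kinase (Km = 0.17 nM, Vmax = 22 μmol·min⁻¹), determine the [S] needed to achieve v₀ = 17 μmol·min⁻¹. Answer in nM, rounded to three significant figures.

The required fractional saturation is v/Vmax = 17/22 = 0.7727.
Then [S]/(Km+[S]) = 0.7727 ⇒ [S] = 0.17 × 0.7727/(1 − 0.7727) = 0.578 nM.

0.578 nM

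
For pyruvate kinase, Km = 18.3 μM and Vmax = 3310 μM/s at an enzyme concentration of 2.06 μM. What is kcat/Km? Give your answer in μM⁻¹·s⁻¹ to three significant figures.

87.8 μM⁻¹·s⁻¹

kcat = Vmax/[E]total = 3310/2.06 = 1610 s⁻¹.
kcat/Km = 1610/18.3 = 87.8 μM⁻¹·s⁻¹.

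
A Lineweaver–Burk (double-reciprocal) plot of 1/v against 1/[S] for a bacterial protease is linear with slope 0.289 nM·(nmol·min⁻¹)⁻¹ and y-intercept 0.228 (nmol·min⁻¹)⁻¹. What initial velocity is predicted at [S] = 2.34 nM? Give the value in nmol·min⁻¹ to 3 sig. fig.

The y-intercept is 1/Vmax, so Vmax = 1/0.228 = 4.39 nmol·min⁻¹.
The slope is Km/Vmax, so Km = 0.289 × 4.39 = 1.27 nM.
Then v = 4.39 × 2.34/(1.27 + 2.34) = 2.84 nmol·min⁻¹.

2.84 nmol·min⁻¹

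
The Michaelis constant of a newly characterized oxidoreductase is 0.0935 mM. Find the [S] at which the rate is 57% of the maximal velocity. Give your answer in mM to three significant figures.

0.124 mM

v/Vmax = [S]/(Km+[S]) = 0.57, so [S] = Km·0.57/(1 − 0.57) = 0.0935 × 1.326.
[S] = 0.124 mM.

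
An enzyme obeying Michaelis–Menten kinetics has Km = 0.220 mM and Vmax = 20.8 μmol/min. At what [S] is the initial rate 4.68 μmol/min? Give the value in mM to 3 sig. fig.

The required fractional saturation is v/Vmax = 4.68/20.8 = 0.2250.
Then [S]/(Km+[S]) = 0.2250 ⇒ [S] = 0.220 × 0.2250/(1 − 0.2250) = 0.0639 mM.

0.0639 mM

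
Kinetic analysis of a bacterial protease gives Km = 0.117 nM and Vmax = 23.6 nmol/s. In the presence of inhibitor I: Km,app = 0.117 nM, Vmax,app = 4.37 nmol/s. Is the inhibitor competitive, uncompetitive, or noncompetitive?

Vmax decreases (23.6 → 4.37 nmol/s) while Km is unchanged — pure noncompetitive inhibition.

noncompetitive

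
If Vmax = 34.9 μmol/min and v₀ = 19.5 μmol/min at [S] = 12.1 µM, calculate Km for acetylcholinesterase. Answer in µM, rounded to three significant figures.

9.56 µM

v/Vmax = 19.5/34.9 = 0.5587 = [S]/(Km+[S]).
So Km + [S] = [S]/0.5587 = 21.66 µM, giving Km = 21.66 − 12.1 = 9.56 µM.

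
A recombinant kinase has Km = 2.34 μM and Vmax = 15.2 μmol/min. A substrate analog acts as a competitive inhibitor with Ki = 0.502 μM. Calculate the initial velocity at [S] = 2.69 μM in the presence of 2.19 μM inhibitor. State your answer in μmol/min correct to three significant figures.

2.68 μmol/min

α = 1 + [I]/Ki = 1 + 2.19/0.502 = 5.363.
For a competitive inhibitor, Vmax is unchanged and the apparent Km becomes α·Km: Km,app = 12.5 μM, Vmax,app = 15.2 μmol/min.
v = Vmax,app·[S]/(Km,app + [S]) = 15.2 × 2.69/(12.5 + 2.69) = 2.68 μmol/min.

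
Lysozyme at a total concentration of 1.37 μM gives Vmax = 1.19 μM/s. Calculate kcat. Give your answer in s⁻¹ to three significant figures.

0.869 s⁻¹

kcat = Vmax/[E]total = 1.19 μM/s / 1.37 μM = 0.869 s⁻¹.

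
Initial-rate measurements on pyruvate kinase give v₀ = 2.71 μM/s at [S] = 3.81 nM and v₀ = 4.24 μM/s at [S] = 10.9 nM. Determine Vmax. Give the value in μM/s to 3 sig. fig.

6.09 μM/s

From v = Vmax[S]/(Km+[S]), each point gives Vmax = v(Km+[S])/[S].
Equating: 2.71(Km+3.81)/3.81 = 4.24(Km+10.9)/10.9.
0.7113·Km + 2.71 = 0.3890·Km + 4.24, so (0.7113 − 0.3890)·Km = 4.24 − 2.71.
Km = 1.530/0.3223 = 4.75 nM; then Vmax = 2.71(4.75+3.81)/3.81 = 6.09 μM/s.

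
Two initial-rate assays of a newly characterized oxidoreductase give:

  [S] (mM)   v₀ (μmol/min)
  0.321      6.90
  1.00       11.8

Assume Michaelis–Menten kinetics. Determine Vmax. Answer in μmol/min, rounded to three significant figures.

17.8 μmol/min

In reciprocal form, 1/v = (Km/Vmax)·(1/[S]) + 1/Vmax. The two points give (1/[S], 1/v) = (3.115, 0.1449) and (1.000, 0.08475).
Slope = (0.1449 − 0.08475)/(3.115 − 1.000) = 0.02845; intercept = 0.1449 − 0.02845×3.115 = 0.05629.
Vmax = 1/intercept = 17.8 μmol/min; Km = slope × Vmax = 0.02845 × 17.8 = 0.505 mM.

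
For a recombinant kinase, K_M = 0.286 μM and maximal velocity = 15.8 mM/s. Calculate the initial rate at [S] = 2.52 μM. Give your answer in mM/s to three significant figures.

v = Vmax·[S]/(Km + [S]) = 15.8 × 2.52 / (0.286 + 2.52)
  = 39.82 / 2.806 = 14.2 mM/s.

14.2 mM/s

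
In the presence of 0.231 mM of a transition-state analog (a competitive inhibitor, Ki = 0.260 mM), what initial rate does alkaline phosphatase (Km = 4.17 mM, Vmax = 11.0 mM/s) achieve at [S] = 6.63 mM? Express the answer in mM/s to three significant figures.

α = 1 + [I]/Ki = 1 + 0.231/0.260 = 1.888.
For a competitive inhibitor, Vmax is unchanged and the apparent Km becomes α·Km: Km,app = 7.87 mM, Vmax,app = 11.0 mM/s.
v = Vmax,app·[S]/(Km,app + [S]) = 11.0 × 6.63/(7.87 + 6.63) = 5.03 mM/s.

5.03 mM/s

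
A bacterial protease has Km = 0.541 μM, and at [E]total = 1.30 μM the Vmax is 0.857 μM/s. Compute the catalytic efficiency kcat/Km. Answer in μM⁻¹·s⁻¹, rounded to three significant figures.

kcat = Vmax/[E]total = 0.857/1.30 = 0.659 s⁻¹.
kcat/Km = 0.659/0.541 = 1.22 μM⁻¹·s⁻¹.

1.22 μM⁻¹·s⁻¹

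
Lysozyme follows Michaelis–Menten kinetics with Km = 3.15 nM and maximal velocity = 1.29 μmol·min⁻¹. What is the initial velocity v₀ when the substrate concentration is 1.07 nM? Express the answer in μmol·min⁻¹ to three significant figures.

[S]/(Km+[S]) = 1.07/4.220 = 0.2536, the fractional saturation.
v = 0.2536 × Vmax = 0.2536 × 1.29 = 0.327 μmol·min⁻¹.

0.327 μmol·min⁻¹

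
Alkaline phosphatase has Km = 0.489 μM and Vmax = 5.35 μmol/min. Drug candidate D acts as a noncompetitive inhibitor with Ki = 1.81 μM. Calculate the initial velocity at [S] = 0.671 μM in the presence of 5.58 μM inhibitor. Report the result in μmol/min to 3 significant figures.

0.758 μmol/min

With α = 1 + [I]/Ki = 1 + 5.58/1.81 = 4.083, the noncompetitive rate law is v = (Vmax/α)·[S] / (Km + [S]).
v = (5.35/4.083)×0.671 / (0.489 + 0.671) = 0.8792/1.160 = 0.758 μmol/min.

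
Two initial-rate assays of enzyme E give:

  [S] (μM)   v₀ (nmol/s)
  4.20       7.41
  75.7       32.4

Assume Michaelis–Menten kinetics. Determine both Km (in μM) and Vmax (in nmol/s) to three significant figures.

From v = Vmax[S]/(Km+[S]), each point gives Vmax = v(Km+[S])/[S].
Equating: 7.41(Km+4.20)/4.20 = 32.4(Km+75.7)/75.7.
1.764·Km + 7.41 = 0.4280·Km + 32.4, so (1.764 − 0.4280)·Km = 32.4 − 7.41.
Km = 24.99/1.336 = 18.7 μM; then Vmax = 7.41(18.7+4.20)/4.20 = 40.4 nmol/s.

Km = 18.7 μM; Vmax = 40.4 nmol/s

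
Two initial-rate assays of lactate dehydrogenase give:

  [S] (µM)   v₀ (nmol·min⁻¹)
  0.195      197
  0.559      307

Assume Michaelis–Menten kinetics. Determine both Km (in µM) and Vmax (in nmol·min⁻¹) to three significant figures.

In reciprocal form, 1/v = (Km/Vmax)·(1/[S]) + 1/Vmax. The two points give (1/[S], 1/v) = (5.128, 0.005076) and (1.789, 0.003257).
Slope = (0.005076 − 0.003257)/(5.128 − 1.789) = 0.0005447; intercept = 0.005076 − 0.0005447×5.128 = 0.002283.
Vmax = 1/intercept = 438 nmol·min⁻¹; Km = slope × Vmax = 0.0005447 × 438 = 0.239 µM.

Km = 0.239 µM; Vmax = 438 nmol·min⁻¹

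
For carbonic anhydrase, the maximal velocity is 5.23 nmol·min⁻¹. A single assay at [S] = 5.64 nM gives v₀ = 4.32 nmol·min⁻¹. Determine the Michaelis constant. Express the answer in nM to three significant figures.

v/Vmax = 4.32/5.23 = 0.8260 = [S]/(Km+[S]).
So Km + [S] = [S]/0.8260 = 6.828 nM, giving Km = 6.828 − 5.64 = 1.19 nM.

1.19 nM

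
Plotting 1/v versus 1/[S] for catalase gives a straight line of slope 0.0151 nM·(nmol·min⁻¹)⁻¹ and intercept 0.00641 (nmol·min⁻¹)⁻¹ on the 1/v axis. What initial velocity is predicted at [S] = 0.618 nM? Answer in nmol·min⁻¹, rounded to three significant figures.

The y-intercept is 1/Vmax, so Vmax = 1/0.00641 = 156 nmol·min⁻¹.
The slope is Km/Vmax, so Km = 0.0151 × 156 = 2.36 nM.
Then v = 156 × 0.618/(2.36 + 0.618) = 32.4 nmol·min⁻¹.

32.4 nmol·min⁻¹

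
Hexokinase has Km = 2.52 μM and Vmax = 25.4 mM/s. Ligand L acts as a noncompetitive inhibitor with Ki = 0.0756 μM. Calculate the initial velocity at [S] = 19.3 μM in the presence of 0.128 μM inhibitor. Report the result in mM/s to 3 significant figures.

With α = 1 + [I]/Ki = 1 + 0.128/0.0756 = 2.693, the noncompetitive rate law is v = (Vmax/α)·[S] / (Km + [S]).
v = (25.4/2.693)×19.3 / (2.52 + 19.3) = 182.0/21.82 = 8.34 mM/s.

8.34 mM/s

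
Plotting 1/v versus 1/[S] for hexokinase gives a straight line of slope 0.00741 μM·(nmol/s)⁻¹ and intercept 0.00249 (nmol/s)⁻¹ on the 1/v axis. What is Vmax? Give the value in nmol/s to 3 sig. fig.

402 nmol/s

The y-intercept of a Lineweaver–Burk plot equals 1/Vmax, so Vmax = 1/0.00249 = 402 nmol/s.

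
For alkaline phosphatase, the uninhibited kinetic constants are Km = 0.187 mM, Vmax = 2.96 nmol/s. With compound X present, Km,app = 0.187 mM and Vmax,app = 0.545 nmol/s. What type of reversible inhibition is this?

Vmax decreases (2.96 → 0.545 nmol/s) while Km is unchanged — pure noncompetitive inhibition.

noncompetitive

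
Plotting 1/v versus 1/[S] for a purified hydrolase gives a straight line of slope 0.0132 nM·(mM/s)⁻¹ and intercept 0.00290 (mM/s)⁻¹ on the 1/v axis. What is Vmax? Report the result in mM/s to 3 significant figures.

The y-intercept of a Lineweaver–Burk plot equals 1/Vmax, so Vmax = 1/0.00290 = 345 mM/s.

345 mM/s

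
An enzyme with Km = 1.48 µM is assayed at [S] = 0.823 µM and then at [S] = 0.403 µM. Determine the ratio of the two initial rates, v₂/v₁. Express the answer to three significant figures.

0.599

The fractional saturations are [S]/(Km+[S]) = 0.823/2.303 = 0.3574 and 0.403/1.883 = 0.2140.
v₂/v₁ is just their ratio: 0.2140/0.3574 = 0.599.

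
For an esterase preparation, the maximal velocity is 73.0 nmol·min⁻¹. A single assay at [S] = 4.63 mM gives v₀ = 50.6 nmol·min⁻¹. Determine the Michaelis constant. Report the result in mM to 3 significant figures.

2.05 mM

v/Vmax = 50.6/73.0 = 0.6932 = [S]/(Km+[S]).
So Km + [S] = [S]/0.6932 = 6.680 mM, giving Km = 6.680 − 4.63 = 2.05 mM.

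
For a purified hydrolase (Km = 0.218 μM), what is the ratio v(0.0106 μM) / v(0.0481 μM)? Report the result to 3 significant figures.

Since Vmax cancels, v₂/v₁ = [S]₂(Km+[S]₁) / [S]₁(Km+[S]₂).
= 0.0106×(0.218+0.0481) / (0.0481×(0.218+0.0106)) = 0.002821/0.01100 = 0.257.

0.257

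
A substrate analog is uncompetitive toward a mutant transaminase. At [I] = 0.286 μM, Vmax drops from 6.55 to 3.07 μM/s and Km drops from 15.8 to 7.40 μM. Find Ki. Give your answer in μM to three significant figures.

Uncompetitive: Vmax,app = Vmax/α (and Km,app = Km/α) with α = 1 + [I]/Ki.
α = Vmax/Vmax,app = 6.55/3.07 = 2.134.
Ki = [I]/(α − 1) = 0.286/1.134 = 0.252 μM.

0.252 μM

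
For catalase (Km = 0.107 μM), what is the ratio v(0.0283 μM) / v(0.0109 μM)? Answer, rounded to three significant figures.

The fractional saturations are [S]/(Km+[S]) = 0.0109/0.1179 = 0.09245 and 0.0283/0.1353 = 0.2092.
v₂/v₁ is just their ratio: 0.2092/0.09245 = 2.26.

2.26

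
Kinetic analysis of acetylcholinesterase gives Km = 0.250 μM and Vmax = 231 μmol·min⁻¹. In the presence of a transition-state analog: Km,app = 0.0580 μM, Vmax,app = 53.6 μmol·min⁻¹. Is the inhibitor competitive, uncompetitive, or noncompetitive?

Both Km and Vmax decrease by the same factor (~4.31-fold) — characteristic of uncompetitive inhibition.

uncompetitive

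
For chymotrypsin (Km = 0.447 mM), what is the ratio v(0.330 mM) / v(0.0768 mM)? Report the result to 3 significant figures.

2.90

Since Vmax cancels, v₂/v₁ = [S]₂(Km+[S]₁) / [S]₁(Km+[S]₂).
= 0.330×(0.447+0.0768) / (0.0768×(0.447+0.330)) = 0.1729/0.05967 = 2.90.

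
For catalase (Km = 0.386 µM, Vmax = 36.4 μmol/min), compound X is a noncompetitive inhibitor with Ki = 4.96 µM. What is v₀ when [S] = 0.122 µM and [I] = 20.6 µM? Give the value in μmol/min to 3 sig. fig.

With α = 1 + [I]/Ki = 1 + 20.6/4.96 = 5.153, the noncompetitive rate law is v = (Vmax/α)·[S] / (Km + [S]).
v = (36.4/5.153)×0.122 / (0.386 + 0.122) = 0.8618/0.5080 = 1.70 μmol/min.

1.70 μmol/min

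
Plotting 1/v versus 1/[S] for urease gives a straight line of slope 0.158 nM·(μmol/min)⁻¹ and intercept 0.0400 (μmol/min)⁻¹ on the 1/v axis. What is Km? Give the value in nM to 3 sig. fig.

y-intercept = 1/Vmax ⇒ Vmax = 25.0 μmol/min; slope = Km/Vmax ⇒ Km = slope × Vmax.
Km = 0.158 × 25.0 = 3.95 nM.

3.95 nM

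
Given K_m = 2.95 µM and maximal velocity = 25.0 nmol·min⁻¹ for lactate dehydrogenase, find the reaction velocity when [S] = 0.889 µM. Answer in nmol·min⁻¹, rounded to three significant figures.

[S]/(Km+[S]) = 0.889/3.839 = 0.2316, the fractional saturation.
v = 0.2316 × Vmax = 0.2316 × 25.0 = 5.79 nmol·min⁻¹.

5.79 nmol·min⁻¹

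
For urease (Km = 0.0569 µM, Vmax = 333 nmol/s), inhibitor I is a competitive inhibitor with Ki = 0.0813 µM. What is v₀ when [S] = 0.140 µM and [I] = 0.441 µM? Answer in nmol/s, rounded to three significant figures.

α = 1 + [I]/Ki = 1 + 0.441/0.0813 = 6.424.
For a competitive inhibitor, Vmax is unchanged and the apparent Km becomes α·Km: Km,app = 0.366 µM, Vmax,app = 333 nmol/s.
v = Vmax,app·[S]/(Km,app + [S]) = 333 × 0.140/(0.366 + 0.140) = 92.2 nmol/s.

92.2 nmol/s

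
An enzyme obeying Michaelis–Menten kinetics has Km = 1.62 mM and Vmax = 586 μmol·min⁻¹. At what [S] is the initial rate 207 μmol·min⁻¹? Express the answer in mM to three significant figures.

Rearranging v = Vmax[S]/(Km+[S]) gives [S] = Km·v/(Vmax − v).
[S] = 1.62 × 207 / (586 − 207) = 335.3/379.0 = 0.885 mM.

0.885 mM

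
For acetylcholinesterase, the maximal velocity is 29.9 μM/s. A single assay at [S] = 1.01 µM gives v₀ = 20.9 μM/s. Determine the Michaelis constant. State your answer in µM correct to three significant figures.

From v = Vmax[S]/(Km+[S]), Km = [S](Vmax − v)/v.
Km = 1.01 × (29.9 − 20.9) / 20.9 = 9.090/20.9 = 0.435 µM.

0.435 µM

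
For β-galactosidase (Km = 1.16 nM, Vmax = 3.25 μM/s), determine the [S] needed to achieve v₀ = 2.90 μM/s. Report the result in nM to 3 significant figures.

Rearranging v = Vmax[S]/(Km+[S]) gives [S] = Km·v/(Vmax − v).
[S] = 1.16 × 2.90 / (3.25 − 2.90) = 3.364/0.3500 = 9.61 nM.

9.61 nM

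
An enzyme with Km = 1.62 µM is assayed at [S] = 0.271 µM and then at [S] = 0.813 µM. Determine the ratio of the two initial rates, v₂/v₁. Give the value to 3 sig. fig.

2.33

The fractional saturations are [S]/(Km+[S]) = 0.271/1.891 = 0.1433 and 0.813/2.433 = 0.3342.
v₂/v₁ is just their ratio: 0.3342/0.1433 = 2.33.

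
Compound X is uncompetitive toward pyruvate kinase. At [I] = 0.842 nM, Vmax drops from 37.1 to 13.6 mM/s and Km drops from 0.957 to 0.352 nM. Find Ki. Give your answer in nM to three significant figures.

0.487 nM

Uncompetitive: Vmax,app = Vmax/α (and Km,app = Km/α) with α = 1 + [I]/Ki.
α = Vmax/Vmax,app = 37.1/13.6 = 2.728.
Since α = 1 + [I]/Ki, [I]/Ki = 2.728 − 1 = 1.728 and Ki = 0.842/1.728 = 0.487 nM.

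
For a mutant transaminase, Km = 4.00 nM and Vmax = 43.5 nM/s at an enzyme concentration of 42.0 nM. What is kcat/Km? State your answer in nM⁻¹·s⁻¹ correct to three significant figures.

0.259 nM⁻¹·s⁻¹

kcat = Vmax/[E]total = 43.5/42.0 = 1.04 s⁻¹.
kcat/Km = 1.04/4.00 = 0.259 nM⁻¹·s⁻¹.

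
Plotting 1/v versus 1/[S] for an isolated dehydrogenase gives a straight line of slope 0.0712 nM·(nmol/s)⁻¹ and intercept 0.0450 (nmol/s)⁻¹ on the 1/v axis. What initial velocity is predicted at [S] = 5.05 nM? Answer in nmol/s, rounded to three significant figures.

16.9 nmol/s

The y-intercept is 1/Vmax, so Vmax = 1/0.0450 = 22.2 nmol/s.
The slope is Km/Vmax, so Km = 0.0712 × 22.2 = 1.58 nM.
Then v = 22.2 × 5.05/(1.58 + 5.05) = 16.9 nmol/s.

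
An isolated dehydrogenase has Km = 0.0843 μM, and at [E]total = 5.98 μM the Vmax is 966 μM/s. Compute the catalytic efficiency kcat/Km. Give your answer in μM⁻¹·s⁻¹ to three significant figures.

1920 μM⁻¹·s⁻¹

kcat = Vmax/[E]total = 966/5.98 = 162 s⁻¹.
kcat/Km = 162/0.0843 = 1920 μM⁻¹·s⁻¹.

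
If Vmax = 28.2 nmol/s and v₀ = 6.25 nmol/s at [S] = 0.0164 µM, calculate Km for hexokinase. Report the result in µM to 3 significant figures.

0.0576 µM

From v = Vmax[S]/(Km+[S]), Km = [S](Vmax − v)/v.
Km = 0.0164 × (28.2 − 6.25) / 6.25 = 0.3600/6.25 = 0.0576 µM.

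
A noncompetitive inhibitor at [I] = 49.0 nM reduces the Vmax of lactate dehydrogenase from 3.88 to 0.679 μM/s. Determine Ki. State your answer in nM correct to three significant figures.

Noncompetitive: Vmax,app = Vmax/α with α = 1 + [I]/Ki.
α = Vmax/Vmax,app = 3.88/0.679 = 5.714.
Since α = 1 + [I]/Ki, [I]/Ki = 5.714 − 1 = 4.714 and Ki = 49.0/4.714 = 10.4 nM.

10.4 nM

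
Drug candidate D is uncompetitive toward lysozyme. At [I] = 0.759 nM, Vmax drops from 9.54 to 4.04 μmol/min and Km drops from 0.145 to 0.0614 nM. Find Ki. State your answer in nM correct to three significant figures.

Uncompetitive: Vmax,app = Vmax/α (and Km,app = Km/α) with α = 1 + [I]/Ki.
α = Vmax/Vmax,app = 9.54/4.04 = 2.361.
Since α = 1 + [I]/Ki, [I]/Ki = 2.361 − 1 = 1.361 and Ki = 0.759/1.361 = 0.558 nM.

0.558 nM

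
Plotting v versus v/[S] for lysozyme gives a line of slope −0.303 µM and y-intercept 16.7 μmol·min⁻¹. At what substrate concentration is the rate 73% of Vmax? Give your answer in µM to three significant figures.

The Eadie–Hofstee slope gives Km = 0.303 µM (slope = −Km).
v/Vmax = [S]/(Km+[S]) = 0.73 ⇒ [S] = Km·0.73/(1−0.73) = 0.303 × 2.704 = 0.819 µM.

0.819 µM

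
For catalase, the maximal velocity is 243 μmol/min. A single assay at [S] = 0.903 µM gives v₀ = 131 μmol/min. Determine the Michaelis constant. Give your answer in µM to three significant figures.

0.772 µM

v/Vmax = 131/243 = 0.5391 = [S]/(Km+[S]).
So Km + [S] = [S]/0.5391 = 1.675 µM, giving Km = 1.675 − 0.903 = 0.772 µM.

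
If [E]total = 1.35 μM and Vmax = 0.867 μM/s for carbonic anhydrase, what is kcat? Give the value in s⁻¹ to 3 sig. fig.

kcat = Vmax/[E]total = 0.867 μM/s / 1.35 μM = 0.642 s⁻¹.

0.642 s⁻¹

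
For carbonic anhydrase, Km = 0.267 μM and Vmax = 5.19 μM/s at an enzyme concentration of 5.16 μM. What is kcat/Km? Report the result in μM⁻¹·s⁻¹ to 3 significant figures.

3.77 μM⁻¹·s⁻¹

kcat = Vmax/[E]total = 5.19/5.16 = 1.01 s⁻¹.
kcat/Km = 1.01/0.267 = 3.77 μM⁻¹·s⁻¹.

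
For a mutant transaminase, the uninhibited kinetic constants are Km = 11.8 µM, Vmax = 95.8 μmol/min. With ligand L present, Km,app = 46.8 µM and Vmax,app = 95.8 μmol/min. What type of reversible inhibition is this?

competitive

Km increases (11.8 → 46.8 µM) while Vmax is unchanged — the hallmark of competitive inhibition.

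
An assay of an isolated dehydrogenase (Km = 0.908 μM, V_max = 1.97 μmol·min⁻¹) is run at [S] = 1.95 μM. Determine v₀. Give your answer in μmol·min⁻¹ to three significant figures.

1.34 μmol·min⁻¹

v = Vmax·[S]/(Km + [S]) = 1.97 × 1.95 / (0.908 + 1.95)
  = 3.842 / 2.858 = 1.34 μmol·min⁻¹.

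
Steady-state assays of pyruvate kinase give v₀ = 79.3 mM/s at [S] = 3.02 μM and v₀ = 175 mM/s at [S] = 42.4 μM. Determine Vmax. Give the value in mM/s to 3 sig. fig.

193 mM/s

In reciprocal form, 1/v = (Km/Vmax)·(1/[S]) + 1/Vmax. The two points give (1/[S], 1/v) = (0.3311, 0.01261) and (0.02358, 0.005714).
Slope = (0.01261 − 0.005714)/(0.3311 − 0.02358) = 0.02242; intercept = 0.01261 − 0.02242×0.3311 = 0.005185.
Vmax = 1/intercept = 193 mM/s; Km = slope × Vmax = 0.02242 × 193 = 4.32 μM.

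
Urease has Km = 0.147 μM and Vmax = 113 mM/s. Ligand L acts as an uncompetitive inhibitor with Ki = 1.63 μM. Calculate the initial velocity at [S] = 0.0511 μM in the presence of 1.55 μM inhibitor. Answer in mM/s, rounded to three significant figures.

23.4 mM/s

With α = 1 + [I]/Ki = 1 + 1.55/1.63 = 1.951, the uncompetitive rate law is v = (Vmax/α)·[S] / (Km/α + [S]).
v = (113/1.951)×0.0511 / (0.147/1.951 + 0.0511) = 2.960/0.1264 = 23.4 mM/s.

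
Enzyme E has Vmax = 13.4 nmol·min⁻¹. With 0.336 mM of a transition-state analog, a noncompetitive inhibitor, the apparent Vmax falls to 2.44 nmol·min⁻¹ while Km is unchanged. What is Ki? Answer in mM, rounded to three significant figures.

0.0748 mM

Noncompetitive: Vmax,app = Vmax/α with α = 1 + [I]/Ki.
α = Vmax/Vmax,app = 13.4/2.44 = 5.492.
Ki = [I]/(α − 1) = 0.336/4.492 = 0.0748 mM.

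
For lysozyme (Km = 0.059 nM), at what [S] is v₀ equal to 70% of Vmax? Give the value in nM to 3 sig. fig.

v/Vmax = [S]/(Km+[S]) = 0.7, so [S] = Km·0.7/(1 − 0.7) = 0.059 × 2.333.
[S] = 0.138 nM.

0.138 nM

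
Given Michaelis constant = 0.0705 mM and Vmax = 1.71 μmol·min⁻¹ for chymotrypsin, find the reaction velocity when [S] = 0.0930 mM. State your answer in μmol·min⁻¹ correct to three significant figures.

0.973 μmol·min⁻¹

[S]/(Km+[S]) = 0.0930/0.1635 = 0.5688, the fractional saturation.
v = 0.5688 × Vmax = 0.5688 × 1.71 = 0.973 μmol·min⁻¹.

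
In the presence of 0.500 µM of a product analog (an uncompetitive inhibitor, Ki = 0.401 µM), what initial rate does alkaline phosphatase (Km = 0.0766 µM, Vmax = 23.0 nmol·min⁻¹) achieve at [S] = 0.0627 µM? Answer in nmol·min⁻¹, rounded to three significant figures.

6.63 nmol·min⁻¹

α = 1 + [I]/Ki = 1 + 0.500/0.401 = 2.247.
For an uncompetitive inhibitor, both parameters are divided by α, giving Vmax/α and Km/α: Km,app = 0.0341 µM, Vmax,app = 10.2 nmol·min⁻¹.
v = Vmax,app·[S]/(Km,app + [S]) = 10.2 × 0.0627/(0.0341 + 0.0627) = 6.63 nmol·min⁻¹.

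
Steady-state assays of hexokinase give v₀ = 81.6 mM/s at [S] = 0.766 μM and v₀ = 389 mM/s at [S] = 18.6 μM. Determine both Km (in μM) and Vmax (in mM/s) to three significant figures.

Km = 3.59 μM; Vmax = 464 mM/s

From v = Vmax[S]/(Km+[S]), each point gives Vmax = v(Km+[S])/[S].
Equating: 81.6(Km+0.766)/0.766 = 389(Km+18.6)/18.6.
106.5·Km + 81.6 = 20.91·Km + 389, so (106.5 − 20.91)·Km = 389 − 81.6.
Km = 307.4/85.61 = 3.59 μM; then Vmax = 81.6(3.59+0.766)/0.766 = 464 mM/s.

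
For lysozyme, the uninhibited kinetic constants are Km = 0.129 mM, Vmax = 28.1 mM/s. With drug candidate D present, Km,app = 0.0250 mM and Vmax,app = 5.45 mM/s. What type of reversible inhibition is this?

Both Km and Vmax decrease by the same factor (~5.16-fold) — characteristic of uncompetitive inhibition.

uncompetitive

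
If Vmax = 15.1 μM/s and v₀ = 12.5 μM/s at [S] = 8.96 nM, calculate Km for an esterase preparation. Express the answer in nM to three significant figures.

From v = Vmax[S]/(Km+[S]), Km = [S](Vmax − v)/v.
Km = 8.96 × (15.1 − 12.5) / 12.5 = 23.30/12.5 = 1.86 nM.

1.86 nM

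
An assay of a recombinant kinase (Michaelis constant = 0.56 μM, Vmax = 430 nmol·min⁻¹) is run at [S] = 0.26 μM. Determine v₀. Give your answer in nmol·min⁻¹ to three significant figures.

136 nmol·min⁻¹

[S]/(Km+[S]) = 0.26/0.8200 = 0.3171, the fractional saturation.
v = 0.3171 × Vmax = 0.3171 × 430 = 136 nmol·min⁻¹.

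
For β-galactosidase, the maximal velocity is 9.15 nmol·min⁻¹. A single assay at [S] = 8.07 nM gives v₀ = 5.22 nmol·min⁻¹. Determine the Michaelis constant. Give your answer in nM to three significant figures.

6.08 nM

From v = Vmax[S]/(Km+[S]), Km = [S](Vmax − v)/v.
Km = 8.07 × (9.15 − 5.22) / 5.22 = 31.72/5.22 = 6.08 nM.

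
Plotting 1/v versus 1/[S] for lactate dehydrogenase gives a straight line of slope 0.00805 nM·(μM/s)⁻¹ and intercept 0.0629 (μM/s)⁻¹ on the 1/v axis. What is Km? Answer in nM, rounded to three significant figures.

0.128 nM

y-intercept = 1/Vmax ⇒ Vmax = 15.9 μM/s; slope = Km/Vmax ⇒ Km = slope × Vmax.
Km = 0.00805 × 15.9 = 0.128 nM.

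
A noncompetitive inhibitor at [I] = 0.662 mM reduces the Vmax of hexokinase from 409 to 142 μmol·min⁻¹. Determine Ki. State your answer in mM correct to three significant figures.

Noncompetitive: Vmax,app = Vmax/α with α = 1 + [I]/Ki.
α = Vmax/Vmax,app = 409/142 = 2.880.
Ki = [I]/(α − 1) = 0.662/1.880 = 0.352 mM.

0.352 mM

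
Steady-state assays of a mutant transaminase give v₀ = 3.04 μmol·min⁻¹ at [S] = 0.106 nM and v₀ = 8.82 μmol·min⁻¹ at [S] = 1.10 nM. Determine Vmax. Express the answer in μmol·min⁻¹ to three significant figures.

11.1 μmol·min⁻¹

In reciprocal form, 1/v = (Km/Vmax)·(1/[S]) + 1/Vmax. The two points give (1/[S], 1/v) = (9.434, 0.3289) and (0.9091, 0.1134).
Slope = (0.3289 − 0.1134)/(9.434 − 0.9091) = 0.02529; intercept = 0.3289 − 0.02529×9.434 = 0.09039.
Vmax = 1/intercept = 11.1 μmol·min⁻¹; Km = slope × Vmax = 0.02529 × 11.1 = 0.280 nM.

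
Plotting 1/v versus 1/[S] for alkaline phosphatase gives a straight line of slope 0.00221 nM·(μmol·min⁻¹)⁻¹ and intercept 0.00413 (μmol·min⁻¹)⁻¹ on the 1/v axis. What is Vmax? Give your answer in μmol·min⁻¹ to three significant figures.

242 μmol·min⁻¹

The y-intercept of a Lineweaver–Burk plot equals 1/Vmax, so Vmax = 1/0.00413 = 242 μmol·min⁻¹.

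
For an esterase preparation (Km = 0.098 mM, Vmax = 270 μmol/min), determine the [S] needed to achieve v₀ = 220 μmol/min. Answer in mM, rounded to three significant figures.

0.431 mM

Rearranging v = Vmax[S]/(Km+[S]) gives [S] = Km·v/(Vmax − v).
[S] = 0.098 × 220 / (270 − 220) = 21.56/50.00 = 0.431 mM.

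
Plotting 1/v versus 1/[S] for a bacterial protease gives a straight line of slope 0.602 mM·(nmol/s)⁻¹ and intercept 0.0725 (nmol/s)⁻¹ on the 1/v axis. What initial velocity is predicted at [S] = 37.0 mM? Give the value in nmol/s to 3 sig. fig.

11.3 nmol/s

The y-intercept is 1/Vmax, so Vmax = 1/0.0725 = 13.8 nmol/s.
The slope is Km/Vmax, so Km = 0.602 × 13.8 = 8.30 mM.
Then v = 13.8 × 37.0/(8.30 + 37.0) = 11.3 nmol/s.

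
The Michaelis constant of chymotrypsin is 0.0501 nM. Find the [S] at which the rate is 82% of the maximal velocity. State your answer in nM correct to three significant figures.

0.228 nM

v/Vmax = [S]/(Km+[S]) = 0.82, so [S] = Km·0.82/(1 − 0.82) = 0.0501 × 4.556.
[S] = 0.228 nM.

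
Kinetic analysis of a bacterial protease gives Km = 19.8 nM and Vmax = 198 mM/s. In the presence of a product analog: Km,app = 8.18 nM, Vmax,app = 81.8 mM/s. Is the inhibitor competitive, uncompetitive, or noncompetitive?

Both Km and Vmax decrease by the same factor (~2.42-fold) — characteristic of uncompetitive inhibition.

uncompetitive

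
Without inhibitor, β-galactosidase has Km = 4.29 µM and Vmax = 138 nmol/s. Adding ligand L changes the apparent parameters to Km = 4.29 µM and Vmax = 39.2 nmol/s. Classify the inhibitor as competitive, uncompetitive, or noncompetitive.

Vmax decreases (138 → 39.2 nmol/s) while Km is unchanged — pure noncompetitive inhibition.

noncompetitive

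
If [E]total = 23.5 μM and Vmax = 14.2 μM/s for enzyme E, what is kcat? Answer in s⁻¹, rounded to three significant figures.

kcat = Vmax/[E]total = 14.2 μM/s / 23.5 μM = 0.604 s⁻¹.

0.604 s⁻¹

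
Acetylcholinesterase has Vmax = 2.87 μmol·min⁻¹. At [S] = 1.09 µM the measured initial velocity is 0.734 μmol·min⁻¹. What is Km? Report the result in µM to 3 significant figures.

3.17 µM

From v = Vmax[S]/(Km+[S]), Km = [S](Vmax − v)/v.
Km = 1.09 × (2.87 − 0.734) / 0.734 = 2.328/0.734 = 3.17 µM.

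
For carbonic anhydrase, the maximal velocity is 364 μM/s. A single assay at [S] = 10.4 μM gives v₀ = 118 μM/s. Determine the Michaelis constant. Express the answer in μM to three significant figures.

21.7 μM

From v = Vmax[S]/(Km+[S]), Km = [S](Vmax − v)/v.
Km = 10.4 × (364 − 118) / 118 = 2558/118 = 21.7 μM.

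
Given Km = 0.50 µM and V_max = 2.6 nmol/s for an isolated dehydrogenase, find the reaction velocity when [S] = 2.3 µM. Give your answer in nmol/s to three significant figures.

2.14 nmol/s

[S]/(Km+[S]) = 2.3/2.800 = 0.8214, the fractional saturation.
v = 0.8214 × Vmax = 0.8214 × 2.6 = 2.14 nmol/s.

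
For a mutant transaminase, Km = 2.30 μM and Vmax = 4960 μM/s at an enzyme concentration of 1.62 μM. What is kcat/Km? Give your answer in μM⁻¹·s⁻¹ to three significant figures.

1330 μM⁻¹·s⁻¹

kcat = Vmax/[E]total = 4960/1.62 = 3060 s⁻¹.
kcat/Km = 3060/2.30 = 1330 μM⁻¹·s⁻¹.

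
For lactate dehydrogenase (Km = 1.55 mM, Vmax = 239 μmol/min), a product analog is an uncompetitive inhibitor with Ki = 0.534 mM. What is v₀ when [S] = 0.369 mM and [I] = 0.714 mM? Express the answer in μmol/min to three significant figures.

α = 1 + [I]/Ki = 1 + 0.714/0.534 = 2.337.
For an uncompetitive inhibitor, both parameters are divided by α, giving Vmax/α and Km/α: Km,app = 0.663 mM, Vmax,app = 102 μmol/min.
v = Vmax,app·[S]/(Km,app + [S]) = 102 × 0.369/(0.663 + 0.369) = 36.6 μmol/min.

36.6 μmol/min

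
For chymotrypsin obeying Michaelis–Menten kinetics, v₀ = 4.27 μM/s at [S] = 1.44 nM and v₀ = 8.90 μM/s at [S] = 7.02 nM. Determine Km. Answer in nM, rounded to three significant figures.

In reciprocal form, 1/v = (Km/Vmax)·(1/[S]) + 1/Vmax. The two points give (1/[S], 1/v) = (0.6944, 0.2342) and (0.1425, 0.1124).
Slope = (0.2342 − 0.1124)/(0.6944 − 0.1425) = 0.2207; intercept = 0.2342 − 0.2207×0.6944 = 0.08092.
Vmax = 1/intercept = 12.4 μM/s; Km = slope × Vmax = 0.2207 × 12.4 = 2.73 nM.

2.73 nM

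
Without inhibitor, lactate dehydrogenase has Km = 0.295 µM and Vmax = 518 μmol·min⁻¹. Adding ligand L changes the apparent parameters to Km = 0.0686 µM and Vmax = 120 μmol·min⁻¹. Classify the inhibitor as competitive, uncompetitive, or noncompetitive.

Both Km and Vmax decrease by the same factor (~4.30-fold) — characteristic of uncompetitive inhibition.

uncompetitive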